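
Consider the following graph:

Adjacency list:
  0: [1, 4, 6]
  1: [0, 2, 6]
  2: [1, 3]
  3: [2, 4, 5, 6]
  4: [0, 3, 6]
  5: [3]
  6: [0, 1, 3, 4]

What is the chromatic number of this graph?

The graph has a maximum clique of size 3 (lower bound on chromatic number).
A valid 3-coloring: {0: 0, 1: 2, 2: 1, 3: 0, 4: 2, 5: 1, 6: 1}.
Chromatic number = 3.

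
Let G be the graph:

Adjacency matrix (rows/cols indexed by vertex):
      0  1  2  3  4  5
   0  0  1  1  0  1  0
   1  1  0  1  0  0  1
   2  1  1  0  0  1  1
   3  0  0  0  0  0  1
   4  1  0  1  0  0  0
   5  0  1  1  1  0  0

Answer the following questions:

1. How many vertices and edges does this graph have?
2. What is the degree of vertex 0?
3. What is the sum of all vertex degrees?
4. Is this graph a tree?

Count: 6 vertices, 8 edges.
Vertex 0 has neighbors [1, 2, 4], degree = 3.
Handshaking lemma: 2 * 8 = 16.
A tree on 6 vertices has 5 edges. This graph has 8 edges (3 extra). Not a tree.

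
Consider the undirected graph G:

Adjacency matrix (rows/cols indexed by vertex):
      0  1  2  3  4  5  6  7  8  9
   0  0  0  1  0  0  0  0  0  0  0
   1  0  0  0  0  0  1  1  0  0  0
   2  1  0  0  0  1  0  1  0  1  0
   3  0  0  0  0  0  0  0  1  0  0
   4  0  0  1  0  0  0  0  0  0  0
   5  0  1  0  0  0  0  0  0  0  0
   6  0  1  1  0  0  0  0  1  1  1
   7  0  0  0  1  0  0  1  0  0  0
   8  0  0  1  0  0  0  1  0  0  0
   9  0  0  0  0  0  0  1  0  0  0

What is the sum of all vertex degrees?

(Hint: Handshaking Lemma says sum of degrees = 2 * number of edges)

Count edges: 10 edges.
By Handshaking Lemma: sum of degrees = 2 * 10 = 20.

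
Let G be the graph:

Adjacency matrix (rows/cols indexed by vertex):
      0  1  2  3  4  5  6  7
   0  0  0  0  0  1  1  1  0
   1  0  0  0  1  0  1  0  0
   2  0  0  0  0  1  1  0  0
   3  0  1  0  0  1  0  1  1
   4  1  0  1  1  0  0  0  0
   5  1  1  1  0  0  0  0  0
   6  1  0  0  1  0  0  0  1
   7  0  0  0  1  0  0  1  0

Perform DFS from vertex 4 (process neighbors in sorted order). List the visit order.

DFS from vertex 4 (neighbors processed in ascending order):
Visit order: 4, 0, 5, 1, 3, 6, 7, 2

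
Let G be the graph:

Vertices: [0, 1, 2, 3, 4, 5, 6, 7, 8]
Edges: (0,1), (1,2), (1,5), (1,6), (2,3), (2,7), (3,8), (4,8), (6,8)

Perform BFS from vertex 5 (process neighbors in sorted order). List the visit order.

BFS from vertex 5 (neighbors processed in ascending order):
Visit order: 5, 1, 0, 2, 6, 3, 7, 8, 4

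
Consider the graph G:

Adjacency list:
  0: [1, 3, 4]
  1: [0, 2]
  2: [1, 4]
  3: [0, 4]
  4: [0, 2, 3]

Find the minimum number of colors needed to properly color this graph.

The graph has a maximum clique of size 3 (lower bound on chromatic number).
A valid 3-coloring: {0: 0, 1: 1, 2: 0, 3: 2, 4: 1}.
Chromatic number = 3.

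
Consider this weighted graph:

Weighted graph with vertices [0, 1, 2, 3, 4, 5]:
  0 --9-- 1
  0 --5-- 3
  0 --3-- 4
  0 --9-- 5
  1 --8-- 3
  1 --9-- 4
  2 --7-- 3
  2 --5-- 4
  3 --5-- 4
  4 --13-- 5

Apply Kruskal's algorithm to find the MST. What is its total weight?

Applying Kruskal's algorithm (sort edges by weight, add if no cycle):
  Add (0,4) w=3
  Add (0,3) w=5
  Add (2,4) w=5
  Skip (3,4) w=5 (creates cycle)
  Skip (2,3) w=7 (creates cycle)
  Add (1,3) w=8
  Add (0,5) w=9
  Skip (0,1) w=9 (creates cycle)
  Skip (1,4) w=9 (creates cycle)
  Skip (4,5) w=13 (creates cycle)
MST weight = 30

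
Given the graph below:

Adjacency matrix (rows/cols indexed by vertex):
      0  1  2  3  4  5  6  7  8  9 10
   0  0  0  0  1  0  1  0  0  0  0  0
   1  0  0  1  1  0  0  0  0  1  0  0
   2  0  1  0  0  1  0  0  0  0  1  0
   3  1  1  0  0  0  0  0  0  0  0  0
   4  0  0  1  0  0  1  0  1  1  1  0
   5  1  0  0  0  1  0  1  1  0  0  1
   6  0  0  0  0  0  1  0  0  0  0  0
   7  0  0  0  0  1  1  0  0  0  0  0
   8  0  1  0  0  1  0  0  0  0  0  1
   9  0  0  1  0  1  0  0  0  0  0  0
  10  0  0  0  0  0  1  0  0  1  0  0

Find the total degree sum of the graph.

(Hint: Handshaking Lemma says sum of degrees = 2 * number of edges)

Count edges: 15 edges.
By Handshaking Lemma: sum of degrees = 2 * 15 = 30.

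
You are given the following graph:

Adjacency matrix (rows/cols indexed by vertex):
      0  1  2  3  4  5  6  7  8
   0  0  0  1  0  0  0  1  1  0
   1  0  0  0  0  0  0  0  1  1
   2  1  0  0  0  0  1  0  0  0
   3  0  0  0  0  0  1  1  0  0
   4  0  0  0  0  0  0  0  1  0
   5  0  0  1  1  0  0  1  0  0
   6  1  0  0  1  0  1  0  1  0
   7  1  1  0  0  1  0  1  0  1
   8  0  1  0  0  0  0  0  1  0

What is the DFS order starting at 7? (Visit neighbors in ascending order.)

DFS from vertex 7 (neighbors processed in ascending order):
Visit order: 7, 0, 2, 5, 3, 6, 1, 8, 4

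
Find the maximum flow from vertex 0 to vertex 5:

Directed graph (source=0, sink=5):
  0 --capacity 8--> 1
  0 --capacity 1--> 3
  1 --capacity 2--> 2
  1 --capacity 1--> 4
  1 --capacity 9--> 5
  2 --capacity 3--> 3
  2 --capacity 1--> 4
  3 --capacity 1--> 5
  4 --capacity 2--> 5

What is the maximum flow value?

Computing max flow:
  Flow on (0->1): 8/8
  Flow on (0->3): 1/1
  Flow on (1->5): 8/9
  Flow on (3->5): 1/1
Maximum flow = 9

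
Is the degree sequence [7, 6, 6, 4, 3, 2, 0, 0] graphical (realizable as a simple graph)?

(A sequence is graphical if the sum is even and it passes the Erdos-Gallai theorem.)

Sum of degrees = 28. Sum is even but fails Erdos-Gallai. The sequence is NOT graphical.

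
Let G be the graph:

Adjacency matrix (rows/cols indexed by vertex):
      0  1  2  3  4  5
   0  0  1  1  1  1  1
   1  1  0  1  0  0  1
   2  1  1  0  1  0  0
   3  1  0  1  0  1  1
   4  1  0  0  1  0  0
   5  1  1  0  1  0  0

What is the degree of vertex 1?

Vertex 1 has neighbors [0, 2, 5], so deg(1) = 3.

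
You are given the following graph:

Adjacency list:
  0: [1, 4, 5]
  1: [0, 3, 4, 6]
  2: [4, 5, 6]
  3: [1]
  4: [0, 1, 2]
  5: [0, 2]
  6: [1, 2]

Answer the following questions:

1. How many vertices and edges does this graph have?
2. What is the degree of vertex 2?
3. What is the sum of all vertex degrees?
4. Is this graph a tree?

Count: 7 vertices, 9 edges.
Vertex 2 has neighbors [4, 5, 6], degree = 3.
Handshaking lemma: 2 * 9 = 18.
A tree on 7 vertices has 6 edges. This graph has 9 edges (3 extra). Not a tree.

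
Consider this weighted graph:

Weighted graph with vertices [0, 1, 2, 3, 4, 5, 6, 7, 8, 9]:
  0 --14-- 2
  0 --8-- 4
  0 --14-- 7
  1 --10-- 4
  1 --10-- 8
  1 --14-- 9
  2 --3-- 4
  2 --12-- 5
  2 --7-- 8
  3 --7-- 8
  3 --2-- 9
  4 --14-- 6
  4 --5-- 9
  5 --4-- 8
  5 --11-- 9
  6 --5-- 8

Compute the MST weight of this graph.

Applying Kruskal's algorithm (sort edges by weight, add if no cycle):
  Add (3,9) w=2
  Add (2,4) w=3
  Add (5,8) w=4
  Add (4,9) w=5
  Add (6,8) w=5
  Add (2,8) w=7
  Skip (3,8) w=7 (creates cycle)
  Add (0,4) w=8
  Add (1,4) w=10
  Skip (1,8) w=10 (creates cycle)
  Skip (5,9) w=11 (creates cycle)
  Skip (2,5) w=12 (creates cycle)
  Skip (0,2) w=14 (creates cycle)
  Add (0,7) w=14
  Skip (1,9) w=14 (creates cycle)
  Skip (4,6) w=14 (creates cycle)
MST weight = 58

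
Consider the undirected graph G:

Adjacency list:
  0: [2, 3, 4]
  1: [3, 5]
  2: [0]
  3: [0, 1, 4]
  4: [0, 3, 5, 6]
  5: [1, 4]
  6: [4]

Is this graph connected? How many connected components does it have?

Checking connectivity: the graph has 1 connected component(s).
All vertices are reachable from each other. The graph IS connected.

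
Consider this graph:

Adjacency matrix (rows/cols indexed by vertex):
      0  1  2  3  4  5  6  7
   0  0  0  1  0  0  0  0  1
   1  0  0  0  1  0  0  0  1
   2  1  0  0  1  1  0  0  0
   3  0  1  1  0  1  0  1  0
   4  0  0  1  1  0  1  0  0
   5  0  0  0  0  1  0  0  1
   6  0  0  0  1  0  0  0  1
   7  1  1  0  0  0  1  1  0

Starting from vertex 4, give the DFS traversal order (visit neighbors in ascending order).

DFS from vertex 4 (neighbors processed in ascending order):
Visit order: 4, 2, 0, 7, 1, 3, 6, 5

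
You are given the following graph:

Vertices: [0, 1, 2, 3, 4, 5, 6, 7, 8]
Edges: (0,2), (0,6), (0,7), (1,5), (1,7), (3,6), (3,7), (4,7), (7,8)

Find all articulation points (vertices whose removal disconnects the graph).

An articulation point is a vertex whose removal disconnects the graph.
Articulation points: [0, 1, 7]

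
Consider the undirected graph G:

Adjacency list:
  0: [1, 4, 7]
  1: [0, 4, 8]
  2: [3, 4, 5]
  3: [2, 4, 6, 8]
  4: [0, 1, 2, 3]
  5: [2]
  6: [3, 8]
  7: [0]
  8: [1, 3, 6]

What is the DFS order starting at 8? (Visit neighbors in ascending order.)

DFS from vertex 8 (neighbors processed in ascending order):
Visit order: 8, 1, 0, 4, 2, 3, 6, 5, 7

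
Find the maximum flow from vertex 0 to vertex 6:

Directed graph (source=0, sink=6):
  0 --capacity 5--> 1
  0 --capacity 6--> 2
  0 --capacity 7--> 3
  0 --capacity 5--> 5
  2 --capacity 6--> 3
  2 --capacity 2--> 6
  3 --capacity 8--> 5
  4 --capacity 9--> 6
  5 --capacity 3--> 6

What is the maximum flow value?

Computing max flow:
  Flow on (0->2): 2/6
  Flow on (0->5): 3/5
  Flow on (2->6): 2/2
  Flow on (5->6): 3/3
Maximum flow = 5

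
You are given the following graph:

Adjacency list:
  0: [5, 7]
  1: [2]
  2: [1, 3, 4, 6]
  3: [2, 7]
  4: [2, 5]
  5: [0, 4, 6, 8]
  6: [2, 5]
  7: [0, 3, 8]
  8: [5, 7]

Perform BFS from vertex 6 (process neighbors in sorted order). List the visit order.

BFS from vertex 6 (neighbors processed in ascending order):
Visit order: 6, 2, 5, 1, 3, 4, 0, 8, 7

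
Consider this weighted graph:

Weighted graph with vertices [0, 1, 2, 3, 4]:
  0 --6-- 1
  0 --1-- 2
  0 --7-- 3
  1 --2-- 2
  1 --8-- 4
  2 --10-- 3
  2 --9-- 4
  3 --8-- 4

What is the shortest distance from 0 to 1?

Using Dijkstra's algorithm from vertex 0:
Shortest path: 0 -> 2 -> 1
Total weight: 1 + 2 = 3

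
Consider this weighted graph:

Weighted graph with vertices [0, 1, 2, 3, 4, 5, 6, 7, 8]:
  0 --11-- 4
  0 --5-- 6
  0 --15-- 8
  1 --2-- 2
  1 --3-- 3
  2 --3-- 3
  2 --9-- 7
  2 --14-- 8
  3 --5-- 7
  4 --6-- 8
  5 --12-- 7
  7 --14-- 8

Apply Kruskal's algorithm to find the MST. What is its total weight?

Applying Kruskal's algorithm (sort edges by weight, add if no cycle):
  Add (1,2) w=2
  Add (1,3) w=3
  Skip (2,3) w=3 (creates cycle)
  Add (0,6) w=5
  Add (3,7) w=5
  Add (4,8) w=6
  Skip (2,7) w=9 (creates cycle)
  Add (0,4) w=11
  Add (5,7) w=12
  Add (2,8) w=14
  Skip (7,8) w=14 (creates cycle)
  Skip (0,8) w=15 (creates cycle)
MST weight = 58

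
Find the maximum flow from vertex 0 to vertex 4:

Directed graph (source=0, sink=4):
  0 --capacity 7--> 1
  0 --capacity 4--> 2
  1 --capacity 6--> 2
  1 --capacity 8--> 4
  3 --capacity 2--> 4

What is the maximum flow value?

Computing max flow:
  Flow on (0->1): 7/7
  Flow on (1->4): 7/8
Maximum flow = 7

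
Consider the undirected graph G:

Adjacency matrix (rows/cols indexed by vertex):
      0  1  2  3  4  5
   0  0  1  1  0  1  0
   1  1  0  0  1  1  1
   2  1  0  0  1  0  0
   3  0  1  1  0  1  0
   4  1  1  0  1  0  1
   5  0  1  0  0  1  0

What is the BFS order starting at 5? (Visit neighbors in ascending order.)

BFS from vertex 5 (neighbors processed in ascending order):
Visit order: 5, 1, 4, 0, 3, 2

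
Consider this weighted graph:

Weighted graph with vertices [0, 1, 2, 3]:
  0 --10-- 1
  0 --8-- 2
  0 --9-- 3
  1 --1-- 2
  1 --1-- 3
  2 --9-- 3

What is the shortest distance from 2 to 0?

Using Dijkstra's algorithm from vertex 2:
Shortest path: 2 -> 0
Total weight: 8 = 8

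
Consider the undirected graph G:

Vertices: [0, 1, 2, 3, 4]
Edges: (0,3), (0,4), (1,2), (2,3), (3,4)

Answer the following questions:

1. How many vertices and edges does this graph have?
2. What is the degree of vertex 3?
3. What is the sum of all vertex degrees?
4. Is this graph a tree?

Count: 5 vertices, 5 edges.
Vertex 3 has neighbors [0, 2, 4], degree = 3.
Handshaking lemma: 2 * 5 = 10.
A tree on 5 vertices has 4 edges. This graph has 5 edges (1 extra). Not a tree.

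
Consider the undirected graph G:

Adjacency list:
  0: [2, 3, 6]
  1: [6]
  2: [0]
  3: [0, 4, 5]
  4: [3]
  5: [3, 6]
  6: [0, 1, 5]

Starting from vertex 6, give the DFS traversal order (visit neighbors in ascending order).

DFS from vertex 6 (neighbors processed in ascending order):
Visit order: 6, 0, 2, 3, 4, 5, 1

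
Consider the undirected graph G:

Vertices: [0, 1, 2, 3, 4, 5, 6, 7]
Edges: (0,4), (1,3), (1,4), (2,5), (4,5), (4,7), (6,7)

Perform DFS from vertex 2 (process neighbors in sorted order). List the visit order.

DFS from vertex 2 (neighbors processed in ascending order):
Visit order: 2, 5, 4, 0, 1, 3, 7, 6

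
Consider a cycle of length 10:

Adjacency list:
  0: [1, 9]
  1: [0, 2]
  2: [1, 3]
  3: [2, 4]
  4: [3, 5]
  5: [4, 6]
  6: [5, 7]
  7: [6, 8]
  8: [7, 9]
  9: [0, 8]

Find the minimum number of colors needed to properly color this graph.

This is an even cycle (C_10). Even cycles are bipartite.
Chromatic number = 2.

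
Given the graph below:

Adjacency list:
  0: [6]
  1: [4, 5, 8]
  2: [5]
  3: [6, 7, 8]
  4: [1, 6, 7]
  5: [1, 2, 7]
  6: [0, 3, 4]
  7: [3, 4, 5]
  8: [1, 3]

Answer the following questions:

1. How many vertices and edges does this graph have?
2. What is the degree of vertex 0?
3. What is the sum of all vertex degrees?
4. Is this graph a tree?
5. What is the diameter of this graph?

Count: 9 vertices, 11 edges.
Vertex 0 has neighbors [6], degree = 1.
Handshaking lemma: 2 * 11 = 22.
A tree on 9 vertices has 8 edges. This graph has 11 edges (3 extra). Not a tree.
Diameter (longest shortest path) = 5.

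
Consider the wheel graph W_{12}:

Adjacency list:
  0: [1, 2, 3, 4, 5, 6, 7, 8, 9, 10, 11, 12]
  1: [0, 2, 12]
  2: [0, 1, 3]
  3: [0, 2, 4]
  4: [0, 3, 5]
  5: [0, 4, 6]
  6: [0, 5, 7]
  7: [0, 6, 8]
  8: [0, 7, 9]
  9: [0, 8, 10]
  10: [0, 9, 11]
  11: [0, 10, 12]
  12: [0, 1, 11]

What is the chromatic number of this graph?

W_{12} = C_{12} plus a hub adjacent to every cycle vertex.
The outer cycle needs 2 colors (even cycle); the hub is adjacent to all of them so needs a fresh color.
Chromatic number = 2 + 1 = 3.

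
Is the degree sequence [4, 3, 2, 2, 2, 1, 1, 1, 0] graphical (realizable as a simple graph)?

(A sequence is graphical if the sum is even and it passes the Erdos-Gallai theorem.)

Sum of degrees = 16. Sum is even and passes Erdos-Gallai. The sequence IS graphical.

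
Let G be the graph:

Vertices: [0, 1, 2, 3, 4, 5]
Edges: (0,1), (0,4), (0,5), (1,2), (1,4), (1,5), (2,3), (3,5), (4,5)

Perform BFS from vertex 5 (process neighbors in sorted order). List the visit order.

BFS from vertex 5 (neighbors processed in ascending order):
Visit order: 5, 0, 1, 3, 4, 2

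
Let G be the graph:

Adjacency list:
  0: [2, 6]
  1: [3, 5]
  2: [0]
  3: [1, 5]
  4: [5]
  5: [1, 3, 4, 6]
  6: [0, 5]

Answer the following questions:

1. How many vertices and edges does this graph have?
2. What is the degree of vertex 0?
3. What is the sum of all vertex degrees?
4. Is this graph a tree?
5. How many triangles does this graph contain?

Count: 7 vertices, 7 edges.
Vertex 0 has neighbors [2, 6], degree = 2.
Handshaking lemma: 2 * 7 = 14.
A tree on 7 vertices has 6 edges. This graph has 7 edges (1 extra). Not a tree.
Number of triangles = 1.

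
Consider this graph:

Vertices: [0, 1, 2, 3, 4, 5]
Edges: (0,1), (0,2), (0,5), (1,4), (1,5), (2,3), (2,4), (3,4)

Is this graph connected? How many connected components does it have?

Checking connectivity: the graph has 1 connected component(s).
All vertices are reachable from each other. The graph IS connected.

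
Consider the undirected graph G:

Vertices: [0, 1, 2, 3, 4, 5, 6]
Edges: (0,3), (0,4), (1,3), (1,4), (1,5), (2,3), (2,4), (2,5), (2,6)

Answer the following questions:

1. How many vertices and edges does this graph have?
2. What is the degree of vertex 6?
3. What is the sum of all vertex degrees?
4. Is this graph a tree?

Count: 7 vertices, 9 edges.
Vertex 6 has neighbors [2], degree = 1.
Handshaking lemma: 2 * 9 = 18.
A tree on 7 vertices has 6 edges. This graph has 9 edges (3 extra). Not a tree.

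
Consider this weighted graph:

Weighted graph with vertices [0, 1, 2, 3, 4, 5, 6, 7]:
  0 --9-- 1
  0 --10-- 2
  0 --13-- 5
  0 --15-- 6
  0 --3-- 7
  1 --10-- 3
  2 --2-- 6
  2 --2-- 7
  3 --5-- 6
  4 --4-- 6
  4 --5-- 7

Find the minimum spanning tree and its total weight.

Applying Kruskal's algorithm (sort edges by weight, add if no cycle):
  Add (2,7) w=2
  Add (2,6) w=2
  Add (0,7) w=3
  Add (4,6) w=4
  Add (3,6) w=5
  Skip (4,7) w=5 (creates cycle)
  Add (0,1) w=9
  Skip (0,2) w=10 (creates cycle)
  Skip (1,3) w=10 (creates cycle)
  Add (0,5) w=13
  Skip (0,6) w=15 (creates cycle)
MST weight = 38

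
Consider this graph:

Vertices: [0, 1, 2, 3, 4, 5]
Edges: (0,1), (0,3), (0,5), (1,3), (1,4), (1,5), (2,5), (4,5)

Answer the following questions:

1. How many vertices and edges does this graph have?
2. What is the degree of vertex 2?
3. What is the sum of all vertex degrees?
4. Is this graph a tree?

Count: 6 vertices, 8 edges.
Vertex 2 has neighbors [5], degree = 1.
Handshaking lemma: 2 * 8 = 16.
A tree on 6 vertices has 5 edges. This graph has 8 edges (3 extra). Not a tree.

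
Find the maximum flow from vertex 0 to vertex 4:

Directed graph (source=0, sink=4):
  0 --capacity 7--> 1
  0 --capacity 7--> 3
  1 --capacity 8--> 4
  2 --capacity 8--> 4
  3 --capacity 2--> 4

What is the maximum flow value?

Computing max flow:
  Flow on (0->1): 7/7
  Flow on (0->3): 2/7
  Flow on (1->4): 7/8
  Flow on (3->4): 2/2
Maximum flow = 9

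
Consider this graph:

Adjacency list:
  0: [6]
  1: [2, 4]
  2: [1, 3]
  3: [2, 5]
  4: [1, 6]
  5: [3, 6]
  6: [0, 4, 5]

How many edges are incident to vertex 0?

Vertex 0 has neighbors [6], so deg(0) = 1.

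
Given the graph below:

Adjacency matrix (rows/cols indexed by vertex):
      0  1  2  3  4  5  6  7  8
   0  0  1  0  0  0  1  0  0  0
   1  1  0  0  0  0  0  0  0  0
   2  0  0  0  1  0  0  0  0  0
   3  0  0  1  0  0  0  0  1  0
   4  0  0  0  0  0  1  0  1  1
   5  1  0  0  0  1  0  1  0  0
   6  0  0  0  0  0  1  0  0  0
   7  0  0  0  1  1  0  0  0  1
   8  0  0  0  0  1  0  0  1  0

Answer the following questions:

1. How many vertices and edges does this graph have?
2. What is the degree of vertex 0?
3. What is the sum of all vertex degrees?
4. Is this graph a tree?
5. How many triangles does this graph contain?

Count: 9 vertices, 9 edges.
Vertex 0 has neighbors [1, 5], degree = 2.
Handshaking lemma: 2 * 9 = 18.
A tree on 9 vertices has 8 edges. This graph has 9 edges (1 extra). Not a tree.
Number of triangles = 1.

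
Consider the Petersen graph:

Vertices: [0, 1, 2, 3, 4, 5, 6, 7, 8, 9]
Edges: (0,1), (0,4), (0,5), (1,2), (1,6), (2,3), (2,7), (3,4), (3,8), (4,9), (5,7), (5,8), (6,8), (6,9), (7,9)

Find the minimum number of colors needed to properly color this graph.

The Petersen graph contains odd cycles (e.g. the outer 5-cycle), so chi >= 3.
A proper 3-coloring exists (it is a well-known 3-chromatic graph).
Chromatic number = 3.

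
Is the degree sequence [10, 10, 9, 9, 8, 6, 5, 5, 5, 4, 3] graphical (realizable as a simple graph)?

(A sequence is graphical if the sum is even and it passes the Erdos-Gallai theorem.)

Sum of degrees = 74. Sum is even and passes Erdos-Gallai. The sequence IS graphical.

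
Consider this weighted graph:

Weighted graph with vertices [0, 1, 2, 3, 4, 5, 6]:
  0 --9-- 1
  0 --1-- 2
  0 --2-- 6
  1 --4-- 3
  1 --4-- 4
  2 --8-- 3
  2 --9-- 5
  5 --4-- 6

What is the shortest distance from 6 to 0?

Using Dijkstra's algorithm from vertex 6:
Shortest path: 6 -> 0
Total weight: 2 = 2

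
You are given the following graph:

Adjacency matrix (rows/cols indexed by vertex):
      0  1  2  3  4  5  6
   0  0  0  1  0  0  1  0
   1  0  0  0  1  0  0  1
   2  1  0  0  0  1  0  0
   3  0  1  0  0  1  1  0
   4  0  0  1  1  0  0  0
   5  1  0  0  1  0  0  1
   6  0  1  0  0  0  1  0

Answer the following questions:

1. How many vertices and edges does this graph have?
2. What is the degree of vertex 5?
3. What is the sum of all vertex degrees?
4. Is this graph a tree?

Count: 7 vertices, 8 edges.
Vertex 5 has neighbors [0, 3, 6], degree = 3.
Handshaking lemma: 2 * 8 = 16.
A tree on 7 vertices has 6 edges. This graph has 8 edges (2 extra). Not a tree.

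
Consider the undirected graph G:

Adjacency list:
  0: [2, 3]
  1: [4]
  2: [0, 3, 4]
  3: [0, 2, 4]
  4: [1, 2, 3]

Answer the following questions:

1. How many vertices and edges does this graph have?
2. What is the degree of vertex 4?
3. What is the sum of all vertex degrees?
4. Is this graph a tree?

Count: 5 vertices, 6 edges.
Vertex 4 has neighbors [1, 2, 3], degree = 3.
Handshaking lemma: 2 * 6 = 12.
A tree on 5 vertices has 4 edges. This graph has 6 edges (2 extra). Not a tree.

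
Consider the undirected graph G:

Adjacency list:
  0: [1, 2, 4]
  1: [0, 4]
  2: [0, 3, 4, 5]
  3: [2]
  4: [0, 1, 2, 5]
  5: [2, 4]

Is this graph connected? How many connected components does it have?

Checking connectivity: the graph has 1 connected component(s).
All vertices are reachable from each other. The graph IS connected.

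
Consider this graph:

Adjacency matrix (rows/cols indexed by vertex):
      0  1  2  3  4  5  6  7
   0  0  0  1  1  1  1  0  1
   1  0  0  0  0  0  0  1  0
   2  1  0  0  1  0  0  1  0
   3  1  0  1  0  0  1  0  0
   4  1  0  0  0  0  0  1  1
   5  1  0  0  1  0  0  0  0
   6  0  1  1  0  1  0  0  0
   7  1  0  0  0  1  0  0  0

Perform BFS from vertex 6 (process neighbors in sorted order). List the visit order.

BFS from vertex 6 (neighbors processed in ascending order):
Visit order: 6, 1, 2, 4, 0, 3, 7, 5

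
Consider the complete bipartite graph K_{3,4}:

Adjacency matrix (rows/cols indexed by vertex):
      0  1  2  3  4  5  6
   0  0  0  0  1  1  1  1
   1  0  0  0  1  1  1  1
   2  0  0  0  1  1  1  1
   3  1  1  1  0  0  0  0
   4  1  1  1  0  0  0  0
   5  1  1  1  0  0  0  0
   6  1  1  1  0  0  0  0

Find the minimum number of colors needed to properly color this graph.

K_{3,4} is bipartite: vertices split into two independent sets of size 3 and 4.
Color one set 0, the other 1. No adjacent vertices share a color.
Chromatic number = 2.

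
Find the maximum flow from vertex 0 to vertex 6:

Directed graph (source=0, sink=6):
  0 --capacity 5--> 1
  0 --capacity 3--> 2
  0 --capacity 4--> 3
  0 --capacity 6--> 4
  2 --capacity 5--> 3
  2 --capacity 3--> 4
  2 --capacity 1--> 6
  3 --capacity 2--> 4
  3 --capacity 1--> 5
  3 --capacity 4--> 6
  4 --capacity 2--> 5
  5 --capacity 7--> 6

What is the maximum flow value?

Computing max flow:
  Flow on (0->2): 3/3
  Flow on (0->3): 3/4
  Flow on (0->4): 2/6
  Flow on (2->3): 2/5
  Flow on (2->6): 1/1
  Flow on (3->5): 1/1
  Flow on (3->6): 4/4
  Flow on (4->5): 2/2
  Flow on (5->6): 3/7
Maximum flow = 8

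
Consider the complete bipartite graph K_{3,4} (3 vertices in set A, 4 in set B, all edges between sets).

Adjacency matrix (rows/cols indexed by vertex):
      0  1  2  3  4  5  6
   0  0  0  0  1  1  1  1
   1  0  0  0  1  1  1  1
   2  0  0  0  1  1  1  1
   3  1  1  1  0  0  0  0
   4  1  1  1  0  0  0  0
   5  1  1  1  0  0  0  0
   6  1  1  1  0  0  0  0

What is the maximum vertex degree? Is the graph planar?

Set-A vertices have degree 4; set-B vertices have degree 3. Maximum degree = max(3,4) = 4.
K_{3,4} contains K_{3,3} as a subgraph (since both sides have >= 3 vertices); by Kuratowski's theorem it is not planar.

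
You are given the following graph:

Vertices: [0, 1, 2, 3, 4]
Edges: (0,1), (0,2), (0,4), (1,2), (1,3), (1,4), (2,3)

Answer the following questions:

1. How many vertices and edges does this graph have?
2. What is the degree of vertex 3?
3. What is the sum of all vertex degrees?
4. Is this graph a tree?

Count: 5 vertices, 7 edges.
Vertex 3 has neighbors [1, 2], degree = 2.
Handshaking lemma: 2 * 7 = 14.
A tree on 5 vertices has 4 edges. This graph has 7 edges (3 extra). Not a tree.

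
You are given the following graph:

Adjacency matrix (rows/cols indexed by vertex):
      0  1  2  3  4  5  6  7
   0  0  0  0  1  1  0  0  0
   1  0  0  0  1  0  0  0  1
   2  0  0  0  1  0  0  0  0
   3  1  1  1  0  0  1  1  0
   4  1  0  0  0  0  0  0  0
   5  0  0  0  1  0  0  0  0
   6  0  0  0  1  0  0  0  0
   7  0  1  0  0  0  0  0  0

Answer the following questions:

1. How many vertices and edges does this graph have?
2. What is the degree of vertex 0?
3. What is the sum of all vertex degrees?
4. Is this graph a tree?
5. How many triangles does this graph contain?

Count: 8 vertices, 7 edges.
Vertex 0 has neighbors [3, 4], degree = 2.
Handshaking lemma: 2 * 7 = 14.
A graph is a tree iff it is connected and has exactly n-1 edges. This graph is connected (all 8 vertices in one component) and has 8-1 = 7 edges. It is a tree.
Number of triangles = 0.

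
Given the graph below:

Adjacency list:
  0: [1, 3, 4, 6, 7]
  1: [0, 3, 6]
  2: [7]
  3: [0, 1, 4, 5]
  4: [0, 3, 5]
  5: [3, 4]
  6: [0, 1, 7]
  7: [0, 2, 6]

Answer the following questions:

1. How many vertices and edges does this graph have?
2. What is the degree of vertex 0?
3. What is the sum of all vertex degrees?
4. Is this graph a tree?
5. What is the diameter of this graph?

Count: 8 vertices, 12 edges.
Vertex 0 has neighbors [1, 3, 4, 6, 7], degree = 5.
Handshaking lemma: 2 * 12 = 24.
A tree on 8 vertices has 7 edges. This graph has 12 edges (5 extra). Not a tree.
Diameter (longest shortest path) = 4.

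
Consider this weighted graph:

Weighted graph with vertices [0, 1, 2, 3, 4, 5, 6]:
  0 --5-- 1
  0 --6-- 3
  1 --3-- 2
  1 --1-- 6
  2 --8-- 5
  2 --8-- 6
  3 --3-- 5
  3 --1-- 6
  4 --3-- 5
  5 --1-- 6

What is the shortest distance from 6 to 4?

Using Dijkstra's algorithm from vertex 6:
Shortest path: 6 -> 5 -> 4
Total weight: 1 + 3 = 4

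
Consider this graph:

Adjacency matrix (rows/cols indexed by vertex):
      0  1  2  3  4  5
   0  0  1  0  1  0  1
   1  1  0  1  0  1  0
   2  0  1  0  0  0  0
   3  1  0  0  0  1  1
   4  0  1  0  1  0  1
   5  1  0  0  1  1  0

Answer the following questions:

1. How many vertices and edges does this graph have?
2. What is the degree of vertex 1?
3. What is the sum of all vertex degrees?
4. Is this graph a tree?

Count: 6 vertices, 8 edges.
Vertex 1 has neighbors [0, 2, 4], degree = 3.
Handshaking lemma: 2 * 8 = 16.
A tree on 6 vertices has 5 edges. This graph has 8 edges (3 extra). Not a tree.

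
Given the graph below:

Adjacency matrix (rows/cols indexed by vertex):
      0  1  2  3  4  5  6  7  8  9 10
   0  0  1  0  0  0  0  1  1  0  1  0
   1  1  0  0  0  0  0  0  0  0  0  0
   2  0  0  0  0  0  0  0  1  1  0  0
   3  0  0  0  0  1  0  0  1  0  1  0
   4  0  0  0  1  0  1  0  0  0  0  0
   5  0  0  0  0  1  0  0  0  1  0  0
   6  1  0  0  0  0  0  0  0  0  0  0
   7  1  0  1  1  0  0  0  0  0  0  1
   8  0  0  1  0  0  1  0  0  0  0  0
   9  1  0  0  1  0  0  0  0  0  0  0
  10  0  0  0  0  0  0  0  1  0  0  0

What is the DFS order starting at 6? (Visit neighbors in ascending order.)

DFS from vertex 6 (neighbors processed in ascending order):
Visit order: 6, 0, 1, 7, 2, 8, 5, 4, 3, 9, 10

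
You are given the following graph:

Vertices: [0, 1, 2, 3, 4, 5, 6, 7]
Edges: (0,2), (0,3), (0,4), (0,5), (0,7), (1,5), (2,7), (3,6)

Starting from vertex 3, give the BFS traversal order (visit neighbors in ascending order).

BFS from vertex 3 (neighbors processed in ascending order):
Visit order: 3, 0, 6, 2, 4, 5, 7, 1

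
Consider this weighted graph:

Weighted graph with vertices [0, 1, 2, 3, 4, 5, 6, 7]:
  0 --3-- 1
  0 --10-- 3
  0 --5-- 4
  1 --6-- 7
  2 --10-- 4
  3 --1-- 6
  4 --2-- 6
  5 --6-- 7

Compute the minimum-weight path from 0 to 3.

Using Dijkstra's algorithm from vertex 0:
Shortest path: 0 -> 4 -> 6 -> 3
Total weight: 5 + 2 + 1 = 8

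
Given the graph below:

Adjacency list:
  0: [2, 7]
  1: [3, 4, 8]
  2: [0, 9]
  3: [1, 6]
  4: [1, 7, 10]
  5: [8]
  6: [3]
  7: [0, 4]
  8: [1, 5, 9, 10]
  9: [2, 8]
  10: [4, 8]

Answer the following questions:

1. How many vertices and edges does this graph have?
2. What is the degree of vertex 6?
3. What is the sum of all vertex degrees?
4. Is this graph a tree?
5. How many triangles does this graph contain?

Count: 11 vertices, 12 edges.
Vertex 6 has neighbors [3], degree = 1.
Handshaking lemma: 2 * 12 = 24.
A tree on 11 vertices has 10 edges. This graph has 12 edges (2 extra). Not a tree.
Number of triangles = 0.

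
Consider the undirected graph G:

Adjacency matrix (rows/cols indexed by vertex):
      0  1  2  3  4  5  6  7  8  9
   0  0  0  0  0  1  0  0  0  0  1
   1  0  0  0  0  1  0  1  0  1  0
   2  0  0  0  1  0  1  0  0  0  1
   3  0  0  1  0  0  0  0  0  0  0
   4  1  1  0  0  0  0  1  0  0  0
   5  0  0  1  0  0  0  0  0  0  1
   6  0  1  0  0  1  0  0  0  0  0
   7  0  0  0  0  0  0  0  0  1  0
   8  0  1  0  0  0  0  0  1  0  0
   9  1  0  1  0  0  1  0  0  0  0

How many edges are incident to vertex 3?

Vertex 3 has neighbors [2], so deg(3) = 1.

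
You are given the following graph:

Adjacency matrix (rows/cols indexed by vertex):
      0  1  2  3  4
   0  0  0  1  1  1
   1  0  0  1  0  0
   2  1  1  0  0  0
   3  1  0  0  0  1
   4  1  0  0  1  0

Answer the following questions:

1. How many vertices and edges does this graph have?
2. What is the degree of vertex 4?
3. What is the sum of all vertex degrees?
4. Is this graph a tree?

Count: 5 vertices, 5 edges.
Vertex 4 has neighbors [0, 3], degree = 2.
Handshaking lemma: 2 * 5 = 10.
A tree on 5 vertices has 4 edges. This graph has 5 edges (1 extra). Not a tree.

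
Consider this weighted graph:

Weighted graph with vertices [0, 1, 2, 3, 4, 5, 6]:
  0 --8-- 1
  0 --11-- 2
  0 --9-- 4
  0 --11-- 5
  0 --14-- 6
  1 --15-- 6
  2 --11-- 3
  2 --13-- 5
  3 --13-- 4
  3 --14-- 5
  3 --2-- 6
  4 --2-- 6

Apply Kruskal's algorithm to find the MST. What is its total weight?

Applying Kruskal's algorithm (sort edges by weight, add if no cycle):
  Add (3,6) w=2
  Add (4,6) w=2
  Add (0,1) w=8
  Add (0,4) w=9
  Add (0,2) w=11
  Add (0,5) w=11
  Skip (2,3) w=11 (creates cycle)
  Skip (2,5) w=13 (creates cycle)
  Skip (3,4) w=13 (creates cycle)
  Skip (0,6) w=14 (creates cycle)
  Skip (3,5) w=14 (creates cycle)
  Skip (1,6) w=15 (creates cycle)
MST weight = 43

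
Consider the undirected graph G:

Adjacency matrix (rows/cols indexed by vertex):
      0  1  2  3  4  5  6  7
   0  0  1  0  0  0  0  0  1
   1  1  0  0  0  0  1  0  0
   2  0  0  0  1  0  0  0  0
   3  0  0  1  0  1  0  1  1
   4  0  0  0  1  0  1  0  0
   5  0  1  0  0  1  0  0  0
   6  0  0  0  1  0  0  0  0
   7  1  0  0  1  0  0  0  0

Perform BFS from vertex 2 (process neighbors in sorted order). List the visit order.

BFS from vertex 2 (neighbors processed in ascending order):
Visit order: 2, 3, 4, 6, 7, 5, 0, 1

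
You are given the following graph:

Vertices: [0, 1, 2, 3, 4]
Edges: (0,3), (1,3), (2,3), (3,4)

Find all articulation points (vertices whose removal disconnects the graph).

An articulation point is a vertex whose removal disconnects the graph.
Articulation points: [3]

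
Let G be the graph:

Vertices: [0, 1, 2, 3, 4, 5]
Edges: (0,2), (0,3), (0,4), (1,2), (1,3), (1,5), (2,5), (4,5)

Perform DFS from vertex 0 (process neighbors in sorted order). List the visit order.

DFS from vertex 0 (neighbors processed in ascending order):
Visit order: 0, 2, 1, 3, 5, 4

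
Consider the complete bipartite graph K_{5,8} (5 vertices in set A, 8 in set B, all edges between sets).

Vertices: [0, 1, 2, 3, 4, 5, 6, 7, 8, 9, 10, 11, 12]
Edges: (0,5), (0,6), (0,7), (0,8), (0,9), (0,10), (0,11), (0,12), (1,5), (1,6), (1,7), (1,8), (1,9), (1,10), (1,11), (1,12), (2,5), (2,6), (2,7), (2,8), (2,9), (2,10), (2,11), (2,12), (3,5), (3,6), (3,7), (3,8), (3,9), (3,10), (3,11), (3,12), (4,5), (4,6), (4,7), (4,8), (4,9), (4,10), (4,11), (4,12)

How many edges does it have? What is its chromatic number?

K_{5,8} has 5 * 8 = 40 edges.
Bipartite graphs have chromatic number 2 (color each partition differently).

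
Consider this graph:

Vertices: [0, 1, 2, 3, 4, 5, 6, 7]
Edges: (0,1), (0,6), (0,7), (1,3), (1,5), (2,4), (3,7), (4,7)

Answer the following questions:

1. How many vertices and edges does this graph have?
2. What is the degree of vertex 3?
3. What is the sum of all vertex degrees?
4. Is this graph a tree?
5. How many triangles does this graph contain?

Count: 8 vertices, 8 edges.
Vertex 3 has neighbors [1, 7], degree = 2.
Handshaking lemma: 2 * 8 = 16.
A tree on 8 vertices has 7 edges. This graph has 8 edges (1 extra). Not a tree.
Number of triangles = 0.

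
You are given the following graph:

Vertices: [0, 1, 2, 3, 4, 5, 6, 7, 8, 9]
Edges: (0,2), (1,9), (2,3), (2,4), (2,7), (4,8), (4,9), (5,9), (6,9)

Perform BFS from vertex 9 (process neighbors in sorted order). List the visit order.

BFS from vertex 9 (neighbors processed in ascending order):
Visit order: 9, 1, 4, 5, 6, 2, 8, 0, 3, 7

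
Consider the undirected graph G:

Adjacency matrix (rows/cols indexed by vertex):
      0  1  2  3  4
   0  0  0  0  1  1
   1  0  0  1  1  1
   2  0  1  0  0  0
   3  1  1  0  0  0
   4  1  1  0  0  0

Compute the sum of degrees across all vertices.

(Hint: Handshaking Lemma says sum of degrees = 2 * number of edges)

Count edges: 5 edges.
By Handshaking Lemma: sum of degrees = 2 * 5 = 10.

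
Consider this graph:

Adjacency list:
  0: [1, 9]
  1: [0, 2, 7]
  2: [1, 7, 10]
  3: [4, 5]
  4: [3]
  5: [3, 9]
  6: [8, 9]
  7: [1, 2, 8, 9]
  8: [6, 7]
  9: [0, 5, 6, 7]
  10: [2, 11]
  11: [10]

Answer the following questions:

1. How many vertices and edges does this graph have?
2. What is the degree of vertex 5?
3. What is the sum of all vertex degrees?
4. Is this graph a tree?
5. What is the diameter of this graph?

Count: 12 vertices, 14 edges.
Vertex 5 has neighbors [3, 9], degree = 2.
Handshaking lemma: 2 * 14 = 28.
A tree on 12 vertices has 11 edges. This graph has 14 edges (3 extra). Not a tree.
Diameter (longest shortest path) = 7.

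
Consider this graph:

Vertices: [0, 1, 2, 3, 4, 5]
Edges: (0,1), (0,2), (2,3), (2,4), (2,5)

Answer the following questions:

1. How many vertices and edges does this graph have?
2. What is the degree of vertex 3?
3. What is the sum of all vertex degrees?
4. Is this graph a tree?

Count: 6 vertices, 5 edges.
Vertex 3 has neighbors [2], degree = 1.
Handshaking lemma: 2 * 5 = 10.
A graph is a tree iff it is connected and has exactly n-1 edges. This graph is connected (all 6 vertices in one component) and has 6-1 = 5 edges. It is a tree.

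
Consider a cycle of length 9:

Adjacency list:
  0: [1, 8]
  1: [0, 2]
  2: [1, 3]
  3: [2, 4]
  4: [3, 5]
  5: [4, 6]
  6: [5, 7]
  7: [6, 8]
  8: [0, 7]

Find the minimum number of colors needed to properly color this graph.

This is an odd cycle (C_9). Odd cycles are not bipartite (any 2-coloring forces two adjacent vertices to match), and 3 colors suffice.
Chromatic number = 3.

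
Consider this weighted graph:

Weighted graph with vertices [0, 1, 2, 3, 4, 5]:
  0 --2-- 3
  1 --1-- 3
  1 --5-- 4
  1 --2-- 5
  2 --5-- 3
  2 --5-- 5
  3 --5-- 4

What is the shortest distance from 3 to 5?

Using Dijkstra's algorithm from vertex 3:
Shortest path: 3 -> 1 -> 5
Total weight: 1 + 2 = 3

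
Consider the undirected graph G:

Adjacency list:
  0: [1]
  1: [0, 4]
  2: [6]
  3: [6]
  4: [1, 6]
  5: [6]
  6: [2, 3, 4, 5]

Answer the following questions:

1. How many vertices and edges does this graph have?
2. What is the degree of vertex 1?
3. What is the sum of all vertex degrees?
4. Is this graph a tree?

Count: 7 vertices, 6 edges.
Vertex 1 has neighbors [0, 4], degree = 2.
Handshaking lemma: 2 * 6 = 12.
A graph is a tree iff it is connected and has exactly n-1 edges. This graph is connected (all 7 vertices in one component) and has 7-1 = 6 edges. It is a tree.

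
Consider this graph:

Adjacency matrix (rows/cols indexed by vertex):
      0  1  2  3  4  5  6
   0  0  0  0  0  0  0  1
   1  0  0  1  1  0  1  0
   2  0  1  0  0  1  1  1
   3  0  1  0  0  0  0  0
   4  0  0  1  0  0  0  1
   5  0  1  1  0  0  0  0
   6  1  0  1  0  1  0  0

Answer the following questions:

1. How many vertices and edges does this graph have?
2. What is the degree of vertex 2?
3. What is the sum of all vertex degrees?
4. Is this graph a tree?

Count: 7 vertices, 8 edges.
Vertex 2 has neighbors [1, 4, 5, 6], degree = 4.
Handshaking lemma: 2 * 8 = 16.
A tree on 7 vertices has 6 edges. This graph has 8 edges (2 extra). Not a tree.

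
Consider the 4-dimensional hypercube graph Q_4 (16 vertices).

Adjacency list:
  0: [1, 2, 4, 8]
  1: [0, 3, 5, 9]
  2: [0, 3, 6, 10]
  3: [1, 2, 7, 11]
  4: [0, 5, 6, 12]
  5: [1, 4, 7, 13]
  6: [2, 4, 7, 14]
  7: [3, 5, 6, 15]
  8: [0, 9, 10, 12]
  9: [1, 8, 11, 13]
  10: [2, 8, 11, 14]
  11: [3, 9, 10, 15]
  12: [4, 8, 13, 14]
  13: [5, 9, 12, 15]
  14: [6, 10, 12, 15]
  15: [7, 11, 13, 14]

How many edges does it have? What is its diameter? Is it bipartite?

The 4-dimensional hypercube Q_4 has 16 vertices and each vertex has degree 4.
Total edges = 16 * 4 / 2 = 32.
Diameter = 4 (max Hamming distance between binary labels).
Hypercubes are bipartite (partition by parity of binary representation).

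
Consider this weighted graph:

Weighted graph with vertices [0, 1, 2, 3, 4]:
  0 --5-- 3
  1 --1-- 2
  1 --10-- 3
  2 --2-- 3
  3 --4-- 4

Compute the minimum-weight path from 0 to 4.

Using Dijkstra's algorithm from vertex 0:
Shortest path: 0 -> 3 -> 4
Total weight: 5 + 4 = 9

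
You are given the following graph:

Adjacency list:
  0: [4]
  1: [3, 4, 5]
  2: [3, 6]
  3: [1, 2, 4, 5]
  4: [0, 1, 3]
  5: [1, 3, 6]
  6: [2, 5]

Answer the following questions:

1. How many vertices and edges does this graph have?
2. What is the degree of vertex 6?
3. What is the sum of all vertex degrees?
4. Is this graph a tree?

Count: 7 vertices, 9 edges.
Vertex 6 has neighbors [2, 5], degree = 2.
Handshaking lemma: 2 * 9 = 18.
A tree on 7 vertices has 6 edges. This graph has 9 edges (3 extra). Not a tree.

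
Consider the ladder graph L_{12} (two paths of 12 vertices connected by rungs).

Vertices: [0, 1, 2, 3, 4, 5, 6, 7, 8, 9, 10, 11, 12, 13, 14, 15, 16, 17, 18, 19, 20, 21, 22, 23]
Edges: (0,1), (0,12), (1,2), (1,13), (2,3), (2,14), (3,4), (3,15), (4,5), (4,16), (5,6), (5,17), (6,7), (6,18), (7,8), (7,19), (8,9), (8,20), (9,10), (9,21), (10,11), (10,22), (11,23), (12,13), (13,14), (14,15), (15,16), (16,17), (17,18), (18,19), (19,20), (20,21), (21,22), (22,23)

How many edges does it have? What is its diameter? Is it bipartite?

Ladder graph L_{12}: 12 rungs + 2 * (12-1) path edges = 12 + 22 = 34 edges.
Diameter = 12.
Ladder graphs are bipartite (alternating coloring along each path).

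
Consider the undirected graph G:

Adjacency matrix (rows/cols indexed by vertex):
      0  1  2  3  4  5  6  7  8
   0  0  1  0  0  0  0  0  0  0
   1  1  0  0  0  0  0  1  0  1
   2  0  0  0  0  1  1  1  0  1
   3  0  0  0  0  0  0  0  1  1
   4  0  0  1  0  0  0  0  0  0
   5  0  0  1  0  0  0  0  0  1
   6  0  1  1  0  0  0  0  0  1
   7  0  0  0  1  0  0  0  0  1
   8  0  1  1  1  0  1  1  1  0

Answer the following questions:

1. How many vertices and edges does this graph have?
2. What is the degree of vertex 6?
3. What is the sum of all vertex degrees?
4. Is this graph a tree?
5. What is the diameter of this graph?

Count: 9 vertices, 12 edges.
Vertex 6 has neighbors [1, 2, 8], degree = 3.
Handshaking lemma: 2 * 12 = 24.
A tree on 9 vertices has 8 edges. This graph has 12 edges (4 extra). Not a tree.
Diameter (longest shortest path) = 4.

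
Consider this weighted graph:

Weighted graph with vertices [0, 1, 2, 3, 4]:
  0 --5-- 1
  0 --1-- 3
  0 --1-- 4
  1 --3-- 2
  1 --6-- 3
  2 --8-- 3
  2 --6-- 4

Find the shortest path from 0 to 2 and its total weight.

Using Dijkstra's algorithm from vertex 0:
Shortest path: 0 -> 4 -> 2
Total weight: 1 + 6 = 7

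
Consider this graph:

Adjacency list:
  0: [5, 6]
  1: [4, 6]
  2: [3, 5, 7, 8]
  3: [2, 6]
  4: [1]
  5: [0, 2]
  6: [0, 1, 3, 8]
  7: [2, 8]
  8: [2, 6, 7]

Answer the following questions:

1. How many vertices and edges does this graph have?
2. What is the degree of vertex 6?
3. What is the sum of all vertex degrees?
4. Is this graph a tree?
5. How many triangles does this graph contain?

Count: 9 vertices, 11 edges.
Vertex 6 has neighbors [0, 1, 3, 8], degree = 4.
Handshaking lemma: 2 * 11 = 22.
A tree on 9 vertices has 8 edges. This graph has 11 edges (3 extra). Not a tree.
Number of triangles = 1.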